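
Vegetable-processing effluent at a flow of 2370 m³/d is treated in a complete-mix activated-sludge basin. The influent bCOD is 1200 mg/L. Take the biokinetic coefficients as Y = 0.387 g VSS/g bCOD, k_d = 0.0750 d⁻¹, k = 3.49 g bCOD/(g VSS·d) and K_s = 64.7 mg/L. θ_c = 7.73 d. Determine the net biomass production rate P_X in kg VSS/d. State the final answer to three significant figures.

P_X ≈ 690 kg VSS/d

From the Monod/SRT balance for a CMAS, S = K_s·(1+k_d θ_c)/[θ_c·(Y k − k_d) − 1] = 64.7 × (1 + 0.0750 × 7.73) / [7.73 × (0.387 × 3.49 − 0.0750) − 1] = 102.2 / 8.861 = 11.54 mg/L.
The observed yield is Y_obs = Y/(1 + k_d·θ_c) = 0.387 / (1 + 0.0750 × 7.73) = 0.387 / 1.580 = 0.2450 g VSS per g bCOD removed.
Mass of bCOD removed per day: Q(S₀ − S) = 2370 × 1188 g/m³ = 2817 kg/d.
Biomass produced: P_X = Y_obs·Q·ΔS = 0.2450 × 2817 ≈ 690.0 kg VSS/d.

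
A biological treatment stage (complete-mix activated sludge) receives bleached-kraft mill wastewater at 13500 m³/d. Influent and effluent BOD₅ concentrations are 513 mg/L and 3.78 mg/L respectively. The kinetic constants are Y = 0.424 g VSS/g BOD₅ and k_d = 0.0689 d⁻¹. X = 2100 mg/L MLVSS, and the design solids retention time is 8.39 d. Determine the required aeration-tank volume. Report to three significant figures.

Rearranging the biomass balance for a CMAS with decay, V = Y·Q·ΔS·θ_c / [X·(1+k_d θ_c)] = 0.424 × 13500 × (513 − 3.78) × 8.39 / [2100 × (1 + 0.0689 × 8.39)] = 2.45×10^7 / 3314 = 7379 m³.

V ≈ 7380 m³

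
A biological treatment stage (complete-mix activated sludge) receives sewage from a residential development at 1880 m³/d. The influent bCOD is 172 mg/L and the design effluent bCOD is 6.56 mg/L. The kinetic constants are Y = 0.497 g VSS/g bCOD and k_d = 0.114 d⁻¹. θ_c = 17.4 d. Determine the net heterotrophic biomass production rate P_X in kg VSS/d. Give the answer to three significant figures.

P_X ≈ 51.8 kg VSS/d

Y_obs = Y / (1 + k_d θ_c) = 0.497 / (1 + 0.114 × 17.4) = 0.497 / 2.984 = 0.1666.
Mass of bCOD removed per day: Q(S₀ − S) = 1880 × 165.4 g/m³ = 311.0 kg/d.
Biomass produced: P_X = Y_obs·Q·ΔS = 0.1666 × 311.0 ≈ 51.81 kg VSS/d.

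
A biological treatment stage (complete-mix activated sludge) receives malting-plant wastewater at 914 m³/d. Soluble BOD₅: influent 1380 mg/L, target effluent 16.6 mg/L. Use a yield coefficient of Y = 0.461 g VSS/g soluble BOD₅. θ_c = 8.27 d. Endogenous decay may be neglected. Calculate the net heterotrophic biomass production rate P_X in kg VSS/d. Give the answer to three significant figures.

No decay correction is needed, so Y_obs = Y = 0.461.
Mass of soluble BOD₅ removed per day: Q(S₀ − S) = 914 × 1363 g/m³ = 1246 kg/d.
Net biomass production P_X = Y_obs × Q·(S₀ − S) = 0.4610 × 1246 = 574.5 kg VSS/d.

P_X ≈ 574 kg VSS/d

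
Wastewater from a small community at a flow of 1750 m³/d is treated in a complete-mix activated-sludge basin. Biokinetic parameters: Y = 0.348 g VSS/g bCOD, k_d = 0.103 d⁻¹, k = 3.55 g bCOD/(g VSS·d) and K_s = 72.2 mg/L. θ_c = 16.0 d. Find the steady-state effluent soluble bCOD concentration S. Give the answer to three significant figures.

S ≈ 11.2 mg/L

Effluent substrate depends only on kinetics and SRT: S = K_s(1 + k_d θ_c) / [θ_c(Yk − k_d) − 1] = 72.2 × (1 + 0.103 × 16.0) / [16.0 × (0.348 × 3.55 − 0.103) − 1] = 191.2 / 17.12 = 11.17 mg/L.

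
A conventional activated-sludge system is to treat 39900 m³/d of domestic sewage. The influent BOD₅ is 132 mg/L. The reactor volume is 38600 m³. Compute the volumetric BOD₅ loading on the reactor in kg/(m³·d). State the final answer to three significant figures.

Applied BOD₅ load per unit volume = Q·S₀/V = (39900 × 132/1000)/38600 = 0.1364 kg BOD₅·m⁻³·d⁻¹.

L_v ≈ 0.136 kg BOD₅/(m³·d)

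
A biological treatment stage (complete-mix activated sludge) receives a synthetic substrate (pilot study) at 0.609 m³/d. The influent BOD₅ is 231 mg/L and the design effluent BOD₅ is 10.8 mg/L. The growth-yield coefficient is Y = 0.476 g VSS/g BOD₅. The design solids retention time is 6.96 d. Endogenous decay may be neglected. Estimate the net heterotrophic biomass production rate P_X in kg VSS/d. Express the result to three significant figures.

P_X ≈ 0.0638 kg VSS/d

Since k_d ≈ 0, Y_obs = Y = 0.476 g VSS/g BOD₅.
Substrate removed = Q·(S₀ − S) = 0.609 m³/d × (231 − 10.8) g/m³ = 1.34×10^2 g/d = 0.1341 kg/d.
P_X = Y_obs · Q(S₀ − S) = 0.4760 × 0.1341 = 0.06383 kg VSS/d.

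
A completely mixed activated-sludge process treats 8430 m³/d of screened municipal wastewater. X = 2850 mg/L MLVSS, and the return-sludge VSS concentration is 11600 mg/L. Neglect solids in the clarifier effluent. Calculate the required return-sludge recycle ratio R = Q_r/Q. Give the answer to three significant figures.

R = Q_r/Q = X/(X_r − X) = 2850 / (11600 − 2850) = 0.3257.

R ≈ 0.326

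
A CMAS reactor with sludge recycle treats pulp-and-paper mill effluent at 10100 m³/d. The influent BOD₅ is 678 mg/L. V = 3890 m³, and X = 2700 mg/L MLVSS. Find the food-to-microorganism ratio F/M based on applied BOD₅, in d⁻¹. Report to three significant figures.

F/M ≈ 0.652 d⁻¹

F/M = applied load / biomass = Q·S₀/(V·X) = 10100 × 678 / (3890 × 2700) = 0.6520 d⁻¹.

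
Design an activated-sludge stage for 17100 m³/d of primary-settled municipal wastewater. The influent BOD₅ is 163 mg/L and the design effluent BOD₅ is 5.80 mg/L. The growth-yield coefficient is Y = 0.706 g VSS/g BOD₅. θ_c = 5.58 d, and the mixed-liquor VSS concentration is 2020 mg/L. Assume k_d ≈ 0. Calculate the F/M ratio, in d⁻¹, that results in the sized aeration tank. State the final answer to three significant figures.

With k_d = 0 the design equation reduces to V = Y Q (S₀−S) θ_c / X = 0.706 × 17100 × (163 − 5.80) × 5.58 / 2020 = 5242 m³.
Food-to-microorganism ratio F/M = Q S₀ / (V X) = 17100 × 163 / (5242 × 2020) = 0.2632 d⁻¹.

F/M ≈ 0.263 d⁻¹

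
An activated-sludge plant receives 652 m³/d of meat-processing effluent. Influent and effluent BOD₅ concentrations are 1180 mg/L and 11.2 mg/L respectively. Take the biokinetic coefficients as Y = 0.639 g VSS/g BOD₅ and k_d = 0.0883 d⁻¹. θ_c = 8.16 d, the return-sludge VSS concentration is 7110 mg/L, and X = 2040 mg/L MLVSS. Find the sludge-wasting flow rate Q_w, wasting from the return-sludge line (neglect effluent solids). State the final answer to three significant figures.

Q_w ≈ 39.8 m³/d

Rearranging the biomass balance for a CMAS with decay, V = Y·Q·ΔS·θ_c / [X·(1+k_d θ_c)] = 0.639 × 652 × (1180 − 11.2) × 8.16 / [2040 × (1 + 0.0883 × 8.16)] = 3.97×10^6 / 3510 = 1132 m³.
θ_c = V·X/(Q_w·X_r) when wasting from the recycle, so Q_w = V·X/(θ_c·X_r) = 1132 × 2040 / (8.16 × 7110) = 39.81 m³/d.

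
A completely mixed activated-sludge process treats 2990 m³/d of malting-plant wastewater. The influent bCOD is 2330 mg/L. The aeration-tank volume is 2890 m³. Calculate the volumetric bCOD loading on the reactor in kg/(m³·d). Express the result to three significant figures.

Applied bCOD load per unit volume = Q·S₀/V = (2990 × 2330/1000)/2890 = 2.411 kg bCOD·m⁻³·d⁻¹.

L_v ≈ 2.41 kg bCOD/(m³·d)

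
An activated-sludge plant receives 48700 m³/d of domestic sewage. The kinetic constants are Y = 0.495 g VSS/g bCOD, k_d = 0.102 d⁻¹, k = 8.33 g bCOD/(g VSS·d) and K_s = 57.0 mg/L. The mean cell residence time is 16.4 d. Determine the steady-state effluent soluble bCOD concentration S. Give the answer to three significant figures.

Effluent substrate depends only on kinetics and SRT: S = K_s(1 + k_d θ_c) / [θ_c(Yk − k_d) − 1] = 57.0 × (1 + 0.102 × 16.4) / [16.4 × (0.495 × 8.33 − 0.102) − 1] = 152.3 / 64.95 = 2.346 mg/L.

S ≈ 2.35 mg/L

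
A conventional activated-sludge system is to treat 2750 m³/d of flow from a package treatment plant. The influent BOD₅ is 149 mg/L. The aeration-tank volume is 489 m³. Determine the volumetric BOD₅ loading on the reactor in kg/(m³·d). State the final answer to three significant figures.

L_v ≈ 0.838 kg BOD₅/(m³·d)

Volumetric loading L_v = Q·S₀ / V = 2750 × 149 g/m³ / 489.0 m³ = 837.9 g/(m³·d) = 0.8379 kg BOD₅/(m³·d).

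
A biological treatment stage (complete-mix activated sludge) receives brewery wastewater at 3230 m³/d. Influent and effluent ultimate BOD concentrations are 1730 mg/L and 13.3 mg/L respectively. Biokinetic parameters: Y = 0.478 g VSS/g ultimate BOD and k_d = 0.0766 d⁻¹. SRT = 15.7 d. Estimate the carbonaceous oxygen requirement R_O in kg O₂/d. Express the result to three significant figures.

The observed yield is Y_obs = Y/(1 + k_d·θ_c) = 0.478 / (1 + 0.0766 × 15.7) = 0.478 / 2.203 = 0.2170 g VSS per g ultimate BOD removed.
Q·(S₀ − S) = 3230 × (1730 − 13.3) × 10⁻³ = 5545 kg/d removed.
Net sludge production P_X = 0.2170 × 5545 = 1203 kg VSS/d.
Carbonaceous O₂ demand = substrate oxidised − cell-mass equivalent = 5545 − 1.42 × 1203 = 3836 kg O₂/d.

R_O ≈ 3840 kg O₂/d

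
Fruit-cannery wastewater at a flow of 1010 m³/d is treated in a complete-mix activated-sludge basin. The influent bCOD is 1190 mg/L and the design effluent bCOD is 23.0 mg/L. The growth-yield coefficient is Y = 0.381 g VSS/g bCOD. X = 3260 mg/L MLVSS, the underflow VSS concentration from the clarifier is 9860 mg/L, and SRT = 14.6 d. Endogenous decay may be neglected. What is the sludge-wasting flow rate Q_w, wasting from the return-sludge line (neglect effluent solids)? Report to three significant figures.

Q_w ≈ 45.5 m³/d

Biomass mass balance (decay neglected): V·X = Y·Q·(S₀ − S)·θ_c, so V = 0.381 × 1010 × (1190 − 23.0) × 14.6 / 3260 = 2011 m³.
Wasting from the return line (neglecting effluent solids): Q_w = V·X / (θ_c·X_r) = 2011 × 3260 / (14.6 × 9860) = 45.54 m³/d.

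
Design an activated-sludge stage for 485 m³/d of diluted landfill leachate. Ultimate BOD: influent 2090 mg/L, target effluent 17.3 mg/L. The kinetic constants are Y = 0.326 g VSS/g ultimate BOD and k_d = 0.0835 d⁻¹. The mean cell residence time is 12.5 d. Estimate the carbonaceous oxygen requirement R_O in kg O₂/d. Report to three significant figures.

R_O ≈ 778 kg O₂/d

Y_obs = Y / (1 + k_d θ_c) = 0.326 / (1 + 0.0835 × 12.5) = 0.326 / 2.044 = 0.1595.
Mass of ultimate BOD removed per day: Q(S₀ − S) = 485 × 2073 g/m³ = 1005 kg/d.
P_X = Y_obs·Q·(S₀ − S) = 0.1595 × 1005 = 160.3 kg VSS/d.
Carbonaceous O₂ demand = substrate oxidised − cell-mass equivalent = 1005 − 1.42 × 160.3 = 777.6 kg O₂/d.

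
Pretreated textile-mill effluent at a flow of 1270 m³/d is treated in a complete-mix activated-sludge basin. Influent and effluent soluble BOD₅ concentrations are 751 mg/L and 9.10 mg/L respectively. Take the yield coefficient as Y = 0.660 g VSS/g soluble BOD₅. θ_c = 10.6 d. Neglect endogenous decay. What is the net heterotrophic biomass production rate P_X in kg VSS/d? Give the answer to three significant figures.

No decay correction is needed, so Y_obs = Y = 0.660.
Q·(S₀ − S) = 1270 × (751 − 9.10) × 10⁻³ = 942.2 kg/d removed.
Biomass produced: P_X = Y_obs·Q·ΔS = 0.6600 × 942.2 ≈ 621.9 kg VSS/d.

P_X ≈ 622 kg VSS/d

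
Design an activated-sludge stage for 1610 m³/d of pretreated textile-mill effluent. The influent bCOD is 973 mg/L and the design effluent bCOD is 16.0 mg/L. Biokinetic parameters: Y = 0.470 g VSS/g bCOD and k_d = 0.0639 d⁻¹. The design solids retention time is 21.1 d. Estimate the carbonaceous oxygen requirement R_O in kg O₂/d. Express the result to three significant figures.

R_O ≈ 1100 kg O₂/d

The observed yield is Y_obs = Y/(1 + k_d·θ_c) = 0.470 / (1 + 0.0639 × 21.1) = 0.470 / 2.348 = 0.2001 g VSS per g bCOD removed.
Mass of bCOD removed per day: Q(S₀ − S) = 1610 × 957.0 g/m³ = 1541 kg/d.
Net sludge production P_X = 0.2001 × 1541 = 308.4 kg VSS/d.
R_O = Q·(S₀ − S) − 1.42·P_X = 1541 − 1.42 × 308.4 = 1103 kg O₂/d.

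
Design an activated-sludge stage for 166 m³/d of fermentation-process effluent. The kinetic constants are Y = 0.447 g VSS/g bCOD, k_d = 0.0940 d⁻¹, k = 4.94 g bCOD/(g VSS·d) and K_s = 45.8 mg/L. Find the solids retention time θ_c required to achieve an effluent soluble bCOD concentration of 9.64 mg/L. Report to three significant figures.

θ_c ≈ 3.45 d

Specific growth rate at S = 9.64 mg/L: μ = YkS/(K_s+S) = 0.447·4.94·9.64/(45.8+9.64) = 0.3840 d⁻¹.
Then 1/θ_c = μ − k_d = 0.3840 − 0.0940 = 0.2900 d⁻¹, giving θ_c = 3.449 d.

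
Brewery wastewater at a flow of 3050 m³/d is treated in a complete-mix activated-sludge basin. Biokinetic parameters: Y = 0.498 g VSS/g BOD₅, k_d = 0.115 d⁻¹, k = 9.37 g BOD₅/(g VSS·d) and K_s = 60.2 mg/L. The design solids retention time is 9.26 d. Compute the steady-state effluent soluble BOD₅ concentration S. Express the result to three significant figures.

From the Monod/SRT balance for a CMAS, S = K_s·(1+k_d θ_c)/[θ_c·(Y k − k_d) − 1] = 60.2 × (1 + 0.115 × 9.26) / [9.26 × (0.498 × 9.37 − 0.115) − 1] = 124.3 / 41.14 = 3.021 mg/L.

S ≈ 3.02 mg/L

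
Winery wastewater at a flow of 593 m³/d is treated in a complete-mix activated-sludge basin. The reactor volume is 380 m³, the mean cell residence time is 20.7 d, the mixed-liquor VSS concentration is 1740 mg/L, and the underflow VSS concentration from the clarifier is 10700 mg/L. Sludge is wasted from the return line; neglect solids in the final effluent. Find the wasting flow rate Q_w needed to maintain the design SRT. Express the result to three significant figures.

Q_w ≈ 2.99 m³/d

Wasting from the return line (neglecting effluent solids): Q_w = V·X / (θ_c·X_r) = 380.0 × 1740 / (20.7 × 10700) = 2.985 m³/d.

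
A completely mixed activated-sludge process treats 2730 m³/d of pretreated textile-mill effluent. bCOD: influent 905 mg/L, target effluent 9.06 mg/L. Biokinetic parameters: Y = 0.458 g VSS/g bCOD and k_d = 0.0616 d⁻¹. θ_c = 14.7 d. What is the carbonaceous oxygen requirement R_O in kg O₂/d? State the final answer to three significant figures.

R_O ≈ 1610 kg O₂/d

Observed yield with endogenous decay: Y_obs = Y / (1 + k_d·θ_c) = 0.458 / (1 + 0.0616 × 14.7) = 0.458 / 1.906 = 0.2404 g VSS/g bCOD.
Q·(S₀ − S) = 2730 × (905 − 9.06) × 10⁻³ = 2446 kg/d removed.
P_X = Y_obs·Q·(S₀ − S) = 0.2404 × 2446 = 587.9 kg VSS/d.
R_O = Q·ΔS − 1.42 P_X = 2446 − 834.8 = 1611 kg O₂/d.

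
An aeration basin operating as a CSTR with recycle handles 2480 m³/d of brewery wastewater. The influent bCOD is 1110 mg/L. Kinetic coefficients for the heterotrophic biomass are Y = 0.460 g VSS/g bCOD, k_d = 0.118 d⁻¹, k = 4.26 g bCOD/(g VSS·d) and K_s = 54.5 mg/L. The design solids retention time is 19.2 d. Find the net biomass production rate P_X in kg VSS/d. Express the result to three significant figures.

For a completely mixed reactor with recycle the Lawrence–McCarty relation gives S = K_s·(1 + k_d·θ_c) / [θ_c·(Y·k − k_d) − 1] = 54.5 × (1 + 0.118 × 19.2) / [19.2 × (0.460 × 4.26 − 0.118) − 1] = 178.0 / 34.36 = 5.180 mg/L.
Correct the yield for decay: Y_obs = Y/(1 + k_d θ_c) = 0.460 / (1 + 0.118 × 19.2) = 0.460 / 3.266 = 0.1409.
ΔS = 1110 − 5.18 = 1105 mg/L, so the substrate removal rate is 2480 × 1105/1000 = 2740 kg bCOD/d.
Biomass produced: P_X = Y_obs·Q·ΔS = 0.1409 × 2740 ≈ 386.0 kg VSS/d.

P_X ≈ 386 kg VSS/d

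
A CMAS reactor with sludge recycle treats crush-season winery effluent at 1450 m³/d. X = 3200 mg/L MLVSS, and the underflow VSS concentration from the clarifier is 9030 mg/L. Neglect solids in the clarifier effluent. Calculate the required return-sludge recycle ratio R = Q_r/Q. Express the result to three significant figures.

R ≈ 0.549

Solids balance on the clarifier gives (1+R)X = R·X_r, so R = X/(X_r − X) = 3200 / (9030 − 3200) = 0.5489.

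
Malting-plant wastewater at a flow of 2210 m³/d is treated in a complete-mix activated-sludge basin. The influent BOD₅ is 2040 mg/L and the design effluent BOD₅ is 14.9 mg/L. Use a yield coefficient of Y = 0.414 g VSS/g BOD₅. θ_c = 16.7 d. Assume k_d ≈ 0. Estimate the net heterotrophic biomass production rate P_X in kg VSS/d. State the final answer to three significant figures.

No decay correction is needed, so Y_obs = Y = 0.414.
ΔS = 2040 − 14.9 = 2025 mg/L, so the substrate removal rate is 2210 × 2025/1000 = 4475 kg BOD₅/d.
P_X = Y_obs · Q(S₀ − S) = 0.4140 × 4475 = 1853 kg VSS/d.

P_X ≈ 1850 kg VSS/d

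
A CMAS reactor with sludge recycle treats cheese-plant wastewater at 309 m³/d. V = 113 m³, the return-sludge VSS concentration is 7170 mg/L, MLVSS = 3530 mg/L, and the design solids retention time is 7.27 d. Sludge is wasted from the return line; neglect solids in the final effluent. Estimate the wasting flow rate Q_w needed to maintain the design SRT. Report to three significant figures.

θ_c = V·X/(Q_w·X_r) when wasting from the recycle, so Q_w = V·X/(θ_c·X_r) = 113.0 × 3530 / (7.27 × 7170) = 7.652 m³/d.

Q_w ≈ 7.65 m³/d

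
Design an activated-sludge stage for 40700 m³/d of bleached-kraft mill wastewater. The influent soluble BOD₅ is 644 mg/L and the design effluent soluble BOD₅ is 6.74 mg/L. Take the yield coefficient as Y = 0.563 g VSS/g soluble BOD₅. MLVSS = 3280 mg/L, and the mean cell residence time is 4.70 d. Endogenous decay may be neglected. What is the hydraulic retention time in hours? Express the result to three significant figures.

Biomass mass balance (decay neglected): V·X = Y·Q·(S₀ − S)·θ_c, so V = 0.563 × 40700 × (644 − 6.74) × 4.70 / 3280 = 20924 m³.
τ = V/Q = 20924/40700 = 0.5141 d, or 12.34 h.

τ ≈ 12.3 h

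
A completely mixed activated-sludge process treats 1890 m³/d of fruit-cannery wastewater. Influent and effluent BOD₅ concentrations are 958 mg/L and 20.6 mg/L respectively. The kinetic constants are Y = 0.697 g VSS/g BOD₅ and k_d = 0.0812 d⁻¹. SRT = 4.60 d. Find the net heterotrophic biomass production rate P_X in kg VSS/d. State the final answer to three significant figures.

Y_obs = Y / (1 + k_d θ_c) = 0.697 / (1 + 0.0812 × 4.60) = 0.697 / 1.374 = 0.5075.
Mass of BOD₅ removed per day: Q(S₀ − S) = 1890 × 937.4 g/m³ = 1772 kg/d.
Biomass produced: P_X = Y_obs·Q·ΔS = 0.5075 × 1772 ≈ 899.1 kg VSS/d.

P_X ≈ 899 kg VSS/d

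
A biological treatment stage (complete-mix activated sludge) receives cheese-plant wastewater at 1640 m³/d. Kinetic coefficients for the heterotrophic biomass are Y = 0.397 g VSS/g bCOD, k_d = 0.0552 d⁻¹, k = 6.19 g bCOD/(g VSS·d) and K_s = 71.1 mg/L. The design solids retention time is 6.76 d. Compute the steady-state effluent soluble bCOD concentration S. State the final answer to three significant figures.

For a completely mixed reactor with recycle the Lawrence–McCarty relation gives S = K_s·(1 + k_d·θ_c) / [θ_c·(Y·k − k_d) − 1] = 71.1 × (1 + 0.0552 × 6.76) / [6.76 × (0.397 × 6.19 − 0.0552) − 1] = 97.63 / 15.24 = 6.407 mg/L.

S ≈ 6.41 mg/L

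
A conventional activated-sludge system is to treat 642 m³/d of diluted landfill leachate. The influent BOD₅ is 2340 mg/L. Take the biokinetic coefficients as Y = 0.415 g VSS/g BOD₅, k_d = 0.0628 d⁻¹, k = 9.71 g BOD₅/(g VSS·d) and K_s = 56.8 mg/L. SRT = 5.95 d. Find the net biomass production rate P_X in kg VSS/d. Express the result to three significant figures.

P_X ≈ 453 kg VSS/d

From the Monod/SRT balance for a CMAS, S = K_s·(1+k_d θ_c)/[θ_c·(Y k − k_d) − 1] = 56.8 × (1 + 0.0628 × 5.95) / [5.95 × (0.415 × 9.71 − 0.0628) − 1] = 78.02 / 22.60 = 3.452 mg/L.
Y_obs = Y / (1 + k_d θ_c) = 0.415 / (1 + 0.0628 × 5.95) = 0.415 / 1.374 = 0.3021.
Mass of BOD₅ removed per day: Q(S₀ − S) = 642 × 2337 g/m³ = 1500 kg/d.
Net biomass production P_X = Y_obs × Q·(S₀ − S) = 0.3021 × 1500 = 453.2 kg VSS/d.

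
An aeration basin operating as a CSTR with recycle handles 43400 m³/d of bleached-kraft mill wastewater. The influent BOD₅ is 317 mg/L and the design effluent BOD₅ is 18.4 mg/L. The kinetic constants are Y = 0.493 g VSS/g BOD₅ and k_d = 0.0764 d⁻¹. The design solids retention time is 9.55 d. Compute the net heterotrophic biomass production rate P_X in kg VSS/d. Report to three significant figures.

P_X ≈ 3690 kg VSS/d

Y_obs = Y / (1 + k_d θ_c) = 0.493 / (1 + 0.0764 × 9.55) = 0.493 / 1.730 = 0.2850.
Substrate removed = Q·(S₀ − S) = 43400 m³/d × (317 − 18.4) g/m³ = 1.3×10^7 g/d = 12959 kg/d.
Biomass produced: P_X = Y_obs·Q·ΔS = 0.2850 × 12959 ≈ 3694 kg VSS/d.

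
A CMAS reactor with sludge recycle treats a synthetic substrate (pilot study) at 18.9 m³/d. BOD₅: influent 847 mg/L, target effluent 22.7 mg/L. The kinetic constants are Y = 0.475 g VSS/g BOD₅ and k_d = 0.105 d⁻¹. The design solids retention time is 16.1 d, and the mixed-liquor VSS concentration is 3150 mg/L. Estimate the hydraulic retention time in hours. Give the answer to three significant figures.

τ ≈ 17.9 h

From the SRT design equation V = Y Q (S₀−S) θ_c / [X (1 + k_d θ_c)] = 0.475 × 18.9 × (847 − 22.7) × 16.1 / [3150 × (1 + 0.105 × 16.1)] = 1.19×10^5 / 8475 = 14.06 m³.
τ = V/Q = 14.06/18.9 = 0.7438 d, or 17.85 h.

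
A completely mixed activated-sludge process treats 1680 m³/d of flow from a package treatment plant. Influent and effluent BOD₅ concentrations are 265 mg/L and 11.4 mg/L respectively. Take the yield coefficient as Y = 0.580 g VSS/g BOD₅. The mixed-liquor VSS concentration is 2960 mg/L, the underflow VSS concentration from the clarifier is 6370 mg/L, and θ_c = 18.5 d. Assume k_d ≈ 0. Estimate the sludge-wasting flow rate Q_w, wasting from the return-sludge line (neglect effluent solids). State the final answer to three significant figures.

Q_w ≈ 38.8 m³/d

V·X = Y·Q·ΔS·θ_c gives V = 0.580 × 1680 × (265 − 11.4) × 18.5 / 2960 = 1544 m³.
Q_w = (V·X)/(θ_c X_r) = 1544 × 2960 / (18.5 × 6370) = 38.79 m³/d.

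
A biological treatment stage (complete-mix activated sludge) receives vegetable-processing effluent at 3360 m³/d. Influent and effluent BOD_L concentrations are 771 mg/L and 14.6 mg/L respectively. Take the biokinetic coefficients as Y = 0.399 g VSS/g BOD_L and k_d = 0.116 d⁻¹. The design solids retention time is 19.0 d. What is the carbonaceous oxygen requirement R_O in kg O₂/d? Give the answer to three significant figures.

R_O ≈ 2090 kg O₂/d

Observed yield with endogenous decay: Y_obs = Y / (1 + k_d·θ_c) = 0.399 / (1 + 0.116 × 19.0) = 0.399 / 3.204 = 0.1245 g VSS/g BOD_L.
Substrate removed = Q·(S₀ − S) = 3360 m³/d × (771 − 14.6) g/m³ = 2.54×10^6 g/d = 2542 kg/d.
Biomass synthesised: P_X = Y_obs × 2542 = 316.5 kg VSS/d.
Carbonaceous O₂ demand = substrate oxidised − cell-mass equivalent = 2542 − 1.42 × 316.5 = 2092 kg O₂/d.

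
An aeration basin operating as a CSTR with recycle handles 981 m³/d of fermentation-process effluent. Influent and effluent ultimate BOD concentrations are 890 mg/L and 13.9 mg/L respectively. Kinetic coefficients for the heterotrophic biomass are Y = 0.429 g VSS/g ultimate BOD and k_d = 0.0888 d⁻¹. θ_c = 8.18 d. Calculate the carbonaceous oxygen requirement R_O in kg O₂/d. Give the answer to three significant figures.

Observed yield with endogenous decay: Y_obs = Y / (1 + k_d·θ_c) = 0.429 / (1 + 0.0888 × 8.18) = 0.429 / 1.726 = 0.2485 g VSS/g ultimate BOD.
Substrate removed = Q·(S₀ − S) = 981 m³/d × (890 − 13.9) g/m³ = 8.59×10^5 g/d = 859.5 kg/d.
Net sludge production P_X = 0.2485 × 859.5 = 213.6 kg VSS/d.
R_O = Q·ΔS − 1.42 P_X = 859.5 − 303.3 = 556.2 kg O₂/d.

R_O ≈ 556 kg O₂/d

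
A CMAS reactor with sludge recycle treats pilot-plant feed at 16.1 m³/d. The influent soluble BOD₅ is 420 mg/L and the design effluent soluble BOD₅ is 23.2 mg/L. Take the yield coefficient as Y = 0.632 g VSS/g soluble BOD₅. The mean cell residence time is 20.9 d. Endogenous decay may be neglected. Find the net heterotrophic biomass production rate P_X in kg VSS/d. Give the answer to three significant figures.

Since k_d ≈ 0, Y_obs = Y = 0.632 g VSS/g soluble BOD₅.
Substrate removed = Q·(S₀ − S) = 16.1 m³/d × (420 − 23.2) g/m³ = 6.39×10^3 g/d = 6.388 kg/d.
P_X = Y_obs · Q(S₀ − S) = 0.6320 × 6.388 = 4.038 kg VSS/d.

P_X ≈ 4.04 kg VSS/d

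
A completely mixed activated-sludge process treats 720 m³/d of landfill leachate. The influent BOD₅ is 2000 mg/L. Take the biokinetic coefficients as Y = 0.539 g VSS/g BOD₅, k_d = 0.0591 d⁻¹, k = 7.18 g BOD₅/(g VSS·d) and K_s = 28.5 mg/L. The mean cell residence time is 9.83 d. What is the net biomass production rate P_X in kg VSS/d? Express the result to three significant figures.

P_X ≈ 491 kg VSS/d

Effluent substrate depends only on kinetics and SRT: S = K_s(1 + k_d θ_c) / [θ_c(Yk − k_d) − 1] = 28.5 × (1 + 0.0591 × 9.83) / [9.83 × (0.539 × 7.18 − 0.0591) − 1] = 45.06 / 36.46 = 1.236 mg/L.
Correct the yield for decay: Y_obs = Y/(1 + k_d θ_c) = 0.539 / (1 + 0.0591 × 9.83) = 0.539 / 1.581 = 0.3409.
Substrate removed = Q·(S₀ − S) = 720 m³/d × (2000 − 1.24) g/m³ = 1.44×10^6 g/d = 1439 kg/d.
P_X = Y_obs · Q(S₀ − S) = 0.3409 × 1439 = 490.6 kg VSS/d.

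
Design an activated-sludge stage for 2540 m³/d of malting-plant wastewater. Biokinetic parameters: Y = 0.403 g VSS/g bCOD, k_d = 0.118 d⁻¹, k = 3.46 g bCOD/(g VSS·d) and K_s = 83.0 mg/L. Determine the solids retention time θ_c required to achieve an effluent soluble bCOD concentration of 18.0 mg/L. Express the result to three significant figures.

At the target effluent, Y k S/(K_s+S) = 0.403×3.46×18.0/101.0 = 0.2485 d⁻¹.
Then 1/θ_c = μ − k_d = 0.2485 − 0.118 = 0.1305 d⁻¹, giving θ_c = 7.663 d.

θ_c ≈ 7.66 d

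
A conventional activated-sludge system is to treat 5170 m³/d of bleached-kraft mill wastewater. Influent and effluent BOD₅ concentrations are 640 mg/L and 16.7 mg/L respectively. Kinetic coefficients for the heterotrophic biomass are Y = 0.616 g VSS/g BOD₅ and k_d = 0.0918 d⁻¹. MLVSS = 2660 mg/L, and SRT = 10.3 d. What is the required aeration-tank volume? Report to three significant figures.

V ≈ 3950 m³

Steady-state biomass mass balance: V·X·(1 + k_d·θ_c) = Y·Q·(S₀ − S)·θ_c, so V = 0.616 × 5170 × (640 − 16.7) × 10.3 / [2660 × (1 + 0.0918 × 10.3)] = 2.04×10^7 / 5175 = 3951 m³.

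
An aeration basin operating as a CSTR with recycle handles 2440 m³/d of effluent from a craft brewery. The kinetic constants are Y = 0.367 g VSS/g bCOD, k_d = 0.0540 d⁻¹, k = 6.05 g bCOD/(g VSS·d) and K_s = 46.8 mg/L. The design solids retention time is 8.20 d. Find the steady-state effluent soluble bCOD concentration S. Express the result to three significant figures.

For a completely mixed reactor with recycle the Lawrence–McCarty relation gives S = K_s·(1 + k_d·θ_c) / [θ_c·(Y·k − k_d) − 1] = 46.8 × (1 + 0.0540 × 8.20) / [8.20 × (0.367 × 6.05 − 0.0540) − 1] = 67.52 / 16.76 = 4.028 mg/L.

S ≈ 4.03 mg/L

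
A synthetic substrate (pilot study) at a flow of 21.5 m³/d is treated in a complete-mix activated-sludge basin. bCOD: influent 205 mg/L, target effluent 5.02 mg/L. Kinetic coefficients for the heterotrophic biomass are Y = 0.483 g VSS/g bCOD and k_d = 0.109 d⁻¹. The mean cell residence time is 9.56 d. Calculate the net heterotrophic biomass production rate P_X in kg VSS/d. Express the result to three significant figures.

The observed yield is Y_obs = Y/(1 + k_d·θ_c) = 0.483 / (1 + 0.109 × 9.56) = 0.483 / 2.042 = 0.2365 g VSS per g bCOD removed.
Q·(S₀ − S) = 21.5 × (205 − 5.02) × 10⁻³ = 4.300 kg/d removed.
Net biomass production P_X = Y_obs × Q·(S₀ − S) = 0.2365 × 4.300 = 1.017 kg VSS/d.

P_X ≈ 1.02 kg VSS/d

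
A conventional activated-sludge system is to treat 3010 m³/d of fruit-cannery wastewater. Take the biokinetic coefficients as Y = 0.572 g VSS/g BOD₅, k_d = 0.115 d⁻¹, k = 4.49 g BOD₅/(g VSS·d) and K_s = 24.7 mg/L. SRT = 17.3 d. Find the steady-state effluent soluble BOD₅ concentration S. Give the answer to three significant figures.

S ≈ 1.78 mg/L

From the Monod/SRT balance for a CMAS, S = K_s·(1+k_d θ_c)/[θ_c·(Y k − k_d) − 1] = 24.7 × (1 + 0.115 × 17.3) / [17.3 × (0.572 × 4.49 − 0.115) − 1] = 73.84 / 41.44 = 1.782 mg/L.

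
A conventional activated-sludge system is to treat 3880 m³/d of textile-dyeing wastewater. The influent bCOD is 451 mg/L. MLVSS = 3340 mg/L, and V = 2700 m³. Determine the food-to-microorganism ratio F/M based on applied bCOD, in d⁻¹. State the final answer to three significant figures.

F/M ≈ 0.194 d⁻¹

F/M = applied load / biomass = Q·S₀/(V·X) = 3880 × 451 / (2700 × 3340) = 0.1940 d⁻¹.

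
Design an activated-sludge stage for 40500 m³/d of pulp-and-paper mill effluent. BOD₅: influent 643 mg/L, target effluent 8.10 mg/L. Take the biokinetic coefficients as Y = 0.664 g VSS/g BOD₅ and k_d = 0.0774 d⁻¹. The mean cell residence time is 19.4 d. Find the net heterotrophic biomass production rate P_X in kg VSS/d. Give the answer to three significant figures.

P_X ≈ 6830 kg VSS/d

The observed yield is Y_obs = Y/(1 + k_d·θ_c) = 0.664 / (1 + 0.0774 × 19.4) = 0.664 / 2.502 = 0.2654 g VSS per g BOD₅ removed.
Substrate removed = Q·(S₀ − S) = 40500 m³/d × (643 − 8.10) g/m³ = 2.57×10^7 g/d = 25713 kg/d.
Net biomass production P_X = Y_obs × Q·(S₀ − S) = 0.2654 × 25713 = 6825 kg VSS/d.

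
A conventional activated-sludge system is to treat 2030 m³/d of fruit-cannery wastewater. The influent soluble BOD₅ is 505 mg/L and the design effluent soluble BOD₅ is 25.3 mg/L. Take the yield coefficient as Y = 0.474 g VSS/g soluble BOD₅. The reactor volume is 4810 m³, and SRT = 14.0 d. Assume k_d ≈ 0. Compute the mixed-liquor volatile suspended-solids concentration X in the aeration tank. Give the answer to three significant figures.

X ≈ 1340 mg/L

Without decay, X = Y Q (S₀−S) θ_c / V = 0.474 × 2030 × (505 − 25.3) × 14.0 / 4810 = 1343 mg/L.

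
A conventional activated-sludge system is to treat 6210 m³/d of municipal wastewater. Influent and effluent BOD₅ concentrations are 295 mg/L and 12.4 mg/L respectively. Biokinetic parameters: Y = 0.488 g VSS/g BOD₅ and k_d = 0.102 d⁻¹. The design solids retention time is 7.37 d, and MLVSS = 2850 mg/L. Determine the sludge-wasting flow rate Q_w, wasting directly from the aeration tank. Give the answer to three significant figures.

Rearranging the biomass balance for a CMAS with decay, V = Y·Q·ΔS·θ_c / [X·(1+k_d θ_c)] = 0.488 × 6210 × (295 − 12.4) × 7.37 / [2850 × (1 + 0.102 × 7.37)] = 6.31×10^6 / 4992 = 1264 m³.
With mixed-liquor wasting, θ_c = V/Q_w, so Q_w = V/θ_c = 1264/7.37 = 171.5 m³/d.

Q_w ≈ 172 m³/d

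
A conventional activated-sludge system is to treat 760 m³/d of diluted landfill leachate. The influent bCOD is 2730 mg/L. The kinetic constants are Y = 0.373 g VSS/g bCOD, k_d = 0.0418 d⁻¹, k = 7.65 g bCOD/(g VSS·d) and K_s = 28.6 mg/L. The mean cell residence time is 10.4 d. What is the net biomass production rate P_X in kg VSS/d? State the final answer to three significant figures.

P_X ≈ 539 kg VSS/d

Effluent substrate depends only on kinetics and SRT: S = K_s(1 + k_d θ_c) / [θ_c(Yk − k_d) − 1] = 28.6 × (1 + 0.0418 × 10.4) / [10.4 × (0.373 × 7.65 − 0.0418) − 1] = 41.03 / 28.24 = 1.453 mg/L.
Observed yield with endogenous decay: Y_obs = Y / (1 + k_d·θ_c) = 0.373 / (1 + 0.0418 × 10.4) = 0.373 / 1.435 = 0.2600 g VSS/g bCOD.
Q·(S₀ − S) = 760 × (2730 − 1.45) × 10⁻³ = 2074 kg/d removed.
Net biomass production P_X = Y_obs × Q·(S₀ − S) = 0.2600 × 2074 = 539.1 kg VSS/d.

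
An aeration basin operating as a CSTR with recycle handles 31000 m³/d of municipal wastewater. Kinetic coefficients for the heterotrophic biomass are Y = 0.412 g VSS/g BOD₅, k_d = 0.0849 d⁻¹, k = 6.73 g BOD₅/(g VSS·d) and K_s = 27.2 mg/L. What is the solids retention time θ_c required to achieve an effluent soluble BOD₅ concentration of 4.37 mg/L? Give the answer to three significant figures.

Specific growth rate at S = 4.37 mg/L: μ = YkS/(K_s+S) = 0.412·6.73·4.37/(27.2+4.37) = 0.3838 d⁻¹.
Then 1/θ_c = μ − k_d = 0.3838 − 0.0849 = 0.2989 d⁻¹, giving θ_c = 3.345 d.

θ_c ≈ 3.35 d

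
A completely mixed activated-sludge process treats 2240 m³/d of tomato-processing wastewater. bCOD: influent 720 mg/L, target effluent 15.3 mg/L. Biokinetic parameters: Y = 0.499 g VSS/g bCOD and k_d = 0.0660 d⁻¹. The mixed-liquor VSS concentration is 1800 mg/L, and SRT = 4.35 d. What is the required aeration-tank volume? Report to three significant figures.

V ≈ 1480 m³

Rearranging the biomass balance for a CMAS with decay, V = Y·Q·ΔS·θ_c / [X·(1+k_d θ_c)] = 0.499 × 2240 × (720 − 15.3) × 4.35 / [1800 × (1 + 0.0660 × 4.35)] = 3.43×10^6 / 2317 = 1479 m³.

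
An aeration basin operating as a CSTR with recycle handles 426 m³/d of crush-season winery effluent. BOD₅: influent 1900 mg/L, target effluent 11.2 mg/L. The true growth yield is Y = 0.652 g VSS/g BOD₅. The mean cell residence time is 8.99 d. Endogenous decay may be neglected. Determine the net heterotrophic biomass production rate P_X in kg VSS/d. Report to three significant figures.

P_X ≈ 525 kg VSS/d

With endogenous decay neglected, the observed yield equals the true yield: Y_obs = Y = 0.652 g VSS/g BOD₅.
ΔS = 1900 − 11.2 = 1889 mg/L, so the substrate removal rate is 426 × 1889/1000 = 804.6 kg BOD₅/d.
Biomass produced: P_X = Y_obs·Q·ΔS = 0.6520 × 804.6 ≈ 524.6 kg VSS/d.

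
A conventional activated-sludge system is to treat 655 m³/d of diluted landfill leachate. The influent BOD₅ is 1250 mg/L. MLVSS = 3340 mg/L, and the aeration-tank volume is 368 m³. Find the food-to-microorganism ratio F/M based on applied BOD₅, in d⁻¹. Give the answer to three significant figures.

F/M = applied load / biomass = Q·S₀/(V·X) = 655 × 1250 / (368.0 × 3340) = 0.6661 d⁻¹.

F/M ≈ 0.666 d⁻¹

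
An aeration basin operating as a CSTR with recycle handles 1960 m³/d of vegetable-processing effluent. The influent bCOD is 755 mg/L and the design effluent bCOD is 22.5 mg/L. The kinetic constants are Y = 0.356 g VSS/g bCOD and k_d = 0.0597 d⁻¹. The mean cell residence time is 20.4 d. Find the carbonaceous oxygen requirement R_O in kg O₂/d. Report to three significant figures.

Y_obs = Y / (1 + k_d θ_c) = 0.356 / (1 + 0.0597 × 20.4) = 0.356 / 2.218 = 0.1605.
ΔS = 755 − 22.5 = 732.5 mg/L, so the substrate removal rate is 1960 × 732.5/1000 = 1436 kg bCOD/d.
P_X = Y_obs·Q·(S₀ − S) = 0.1605 × 1436 = 230.4 kg VSS/d.
R_O = Q·ΔS − 1.42 P_X = 1436 − 327.2 = 1108 kg O₂/d.

R_O ≈ 1110 kg O₂/d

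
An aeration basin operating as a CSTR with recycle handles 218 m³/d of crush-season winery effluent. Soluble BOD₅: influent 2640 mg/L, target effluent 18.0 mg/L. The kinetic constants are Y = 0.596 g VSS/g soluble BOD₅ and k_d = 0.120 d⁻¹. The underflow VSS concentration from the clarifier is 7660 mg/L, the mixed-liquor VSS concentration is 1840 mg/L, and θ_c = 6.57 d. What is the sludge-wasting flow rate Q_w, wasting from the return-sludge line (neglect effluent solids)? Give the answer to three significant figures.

From the SRT design equation V = Y Q (S₀−S) θ_c / [X (1 + k_d θ_c)] = 0.596 × 218 × (2640 − 18.0) × 6.57 / [1840 × (1 + 0.120 × 6.57)] = 2.24×10^6 / 3291 = 680.2 m³.
θ_c = V·X/(Q_w·X_r) when wasting from the recycle, so Q_w = V·X/(θ_c·X_r) = 680.2 × 1840 / (6.57 × 7660) = 24.87 m³/d.

Q_w ≈ 24.9 m³/d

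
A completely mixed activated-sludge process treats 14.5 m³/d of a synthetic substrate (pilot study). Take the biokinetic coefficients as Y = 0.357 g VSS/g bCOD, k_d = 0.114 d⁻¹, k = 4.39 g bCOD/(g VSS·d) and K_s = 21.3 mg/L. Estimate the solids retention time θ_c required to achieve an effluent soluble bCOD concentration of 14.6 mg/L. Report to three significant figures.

From 1/θ_c = Y·k·S/(K_s + S) − k_d: Y·k·S/(K_s+S) = 0.357 × 4.39 × 14.6 / (21.3 + 14.6) = 0.6374 d⁻¹.
1/θ_c = 0.6374 − 0.114 = 0.5234 d⁻¹, so θ_c = 1.911 d.

θ_c ≈ 1.91 d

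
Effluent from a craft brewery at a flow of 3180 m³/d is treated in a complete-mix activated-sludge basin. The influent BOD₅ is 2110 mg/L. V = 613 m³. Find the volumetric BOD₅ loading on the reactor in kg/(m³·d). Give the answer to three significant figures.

L_v ≈ 10.9 kg BOD₅/(m³·d)

L_v = Q S₀ / V = 3180 × 2110 × 10⁻³ / 613.0 = 10.95 kg/(m³·d).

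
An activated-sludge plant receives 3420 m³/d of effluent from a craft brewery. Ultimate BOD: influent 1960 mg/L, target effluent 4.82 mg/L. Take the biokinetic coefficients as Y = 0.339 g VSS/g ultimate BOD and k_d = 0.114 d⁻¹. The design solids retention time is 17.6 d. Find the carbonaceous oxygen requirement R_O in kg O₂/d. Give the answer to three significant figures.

R_O ≈ 5620 kg O₂/d

Observed yield with endogenous decay: Y_obs = Y / (1 + k_d·θ_c) = 0.339 / (1 + 0.114 × 17.6) = 0.339 / 3.006 = 0.1128 g VSS/g ultimate BOD.
Substrate removed = Q·(S₀ − S) = 3420 m³/d × (1960 − 4.82) g/m³ = 6.69×10^6 g/d = 6687 kg/d.
P_X = Y_obs·Q·(S₀ − S) = 0.1128 × 6687 = 754.0 kg VSS/d.
Carbonaceous O₂ demand = substrate oxidised − cell-mass equivalent = 6687 − 1.42 × 754.0 = 5616 kg O₂/d.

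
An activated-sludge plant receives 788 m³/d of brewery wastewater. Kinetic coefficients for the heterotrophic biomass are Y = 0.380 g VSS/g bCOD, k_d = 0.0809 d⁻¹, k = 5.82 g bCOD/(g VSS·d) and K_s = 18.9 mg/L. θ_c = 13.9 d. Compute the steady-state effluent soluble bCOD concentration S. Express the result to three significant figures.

From the Monod/SRT balance for a CMAS, S = K_s·(1+k_d θ_c)/[θ_c·(Y k − k_d) − 1] = 18.9 × (1 + 0.0809 × 13.9) / [13.9 × (0.380 × 5.82 − 0.0809) − 1] = 40.15 / 28.62 = 1.403 mg/L.

S ≈ 1.40 mg/L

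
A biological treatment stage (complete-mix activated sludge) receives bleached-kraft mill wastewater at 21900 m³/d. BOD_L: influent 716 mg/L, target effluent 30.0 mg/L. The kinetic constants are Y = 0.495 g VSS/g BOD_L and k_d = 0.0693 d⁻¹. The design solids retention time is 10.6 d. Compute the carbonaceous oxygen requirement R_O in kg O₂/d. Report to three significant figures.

R_O ≈ 8940 kg O₂/d

The observed yield is Y_obs = Y/(1 + k_d·θ_c) = 0.495 / (1 + 0.0693 × 10.6) = 0.495 / 1.735 = 0.2854 g VSS per g BOD_L removed.
Q·(S₀ − S) = 21900 × (716 − 30.0) × 10⁻³ = 15023 kg/d removed.
P_X = Y_obs·Q·(S₀ − S) = 0.2854 × 15023 = 4287 kg VSS/d.
Carbonaceous O₂ demand = substrate oxidised − cell-mass equivalent = 15023 − 1.42 × 4287 = 8936 kg O₂/d.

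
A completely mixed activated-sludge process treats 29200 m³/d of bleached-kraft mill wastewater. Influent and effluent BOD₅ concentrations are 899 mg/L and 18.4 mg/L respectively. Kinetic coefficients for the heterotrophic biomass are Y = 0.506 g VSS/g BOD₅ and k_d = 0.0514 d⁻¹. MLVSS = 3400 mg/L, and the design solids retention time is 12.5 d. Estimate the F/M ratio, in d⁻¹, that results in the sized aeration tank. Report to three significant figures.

Steady-state biomass mass balance: V·X·(1 + k_d·θ_c) = Y·Q·(S₀ − S)·θ_c, so V = 0.506 × 29200 × (899 − 18.4) × 12.5 / [3400 × (1 + 0.0514 × 12.5)] = 1.63×10^8 / 5584 = 29123 m³.
F/M = Q·S₀ / (V·X) = 29200 × 899 / (29123 × 3400) = 0.2651 g BOD₅·(g VSS·d)⁻¹.

F/M ≈ 0.265 d⁻¹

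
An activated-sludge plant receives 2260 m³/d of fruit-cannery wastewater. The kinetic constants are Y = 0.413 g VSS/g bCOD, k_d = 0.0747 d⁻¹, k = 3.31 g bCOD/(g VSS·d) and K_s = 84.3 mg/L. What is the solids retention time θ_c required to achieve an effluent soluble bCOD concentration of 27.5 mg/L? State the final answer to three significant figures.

At the target effluent, Y k S/(K_s+S) = 0.413×3.31×27.5/111.8 = 0.3363 d⁻¹.
θ_c = 1/(μ − k_d) = 1/(0.3363 − 0.0747) = 1/0.2616 = 3.823 d.

θ_c ≈ 3.82 d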